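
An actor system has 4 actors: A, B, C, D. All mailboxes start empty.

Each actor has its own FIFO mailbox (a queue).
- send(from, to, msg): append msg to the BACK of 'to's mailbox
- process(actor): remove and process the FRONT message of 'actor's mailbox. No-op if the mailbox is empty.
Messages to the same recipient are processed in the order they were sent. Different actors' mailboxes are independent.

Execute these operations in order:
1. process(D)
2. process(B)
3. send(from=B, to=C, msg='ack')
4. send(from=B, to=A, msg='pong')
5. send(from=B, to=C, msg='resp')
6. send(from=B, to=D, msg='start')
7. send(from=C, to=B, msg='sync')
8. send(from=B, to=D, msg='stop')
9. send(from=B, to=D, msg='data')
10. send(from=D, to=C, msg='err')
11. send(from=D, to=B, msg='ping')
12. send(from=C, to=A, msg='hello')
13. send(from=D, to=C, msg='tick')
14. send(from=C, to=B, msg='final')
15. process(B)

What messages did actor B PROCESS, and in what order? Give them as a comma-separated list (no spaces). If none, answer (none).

Answer: sync

Derivation:
After 1 (process(D)): A:[] B:[] C:[] D:[]
After 2 (process(B)): A:[] B:[] C:[] D:[]
After 3 (send(from=B, to=C, msg='ack')): A:[] B:[] C:[ack] D:[]
After 4 (send(from=B, to=A, msg='pong')): A:[pong] B:[] C:[ack] D:[]
After 5 (send(from=B, to=C, msg='resp')): A:[pong] B:[] C:[ack,resp] D:[]
After 6 (send(from=B, to=D, msg='start')): A:[pong] B:[] C:[ack,resp] D:[start]
After 7 (send(from=C, to=B, msg='sync')): A:[pong] B:[sync] C:[ack,resp] D:[start]
After 8 (send(from=B, to=D, msg='stop')): A:[pong] B:[sync] C:[ack,resp] D:[start,stop]
After 9 (send(from=B, to=D, msg='data')): A:[pong] B:[sync] C:[ack,resp] D:[start,stop,data]
After 10 (send(from=D, to=C, msg='err')): A:[pong] B:[sync] C:[ack,resp,err] D:[start,stop,data]
After 11 (send(from=D, to=B, msg='ping')): A:[pong] B:[sync,ping] C:[ack,resp,err] D:[start,stop,data]
After 12 (send(from=C, to=A, msg='hello')): A:[pong,hello] B:[sync,ping] C:[ack,resp,err] D:[start,stop,data]
After 13 (send(from=D, to=C, msg='tick')): A:[pong,hello] B:[sync,ping] C:[ack,resp,err,tick] D:[start,stop,data]
After 14 (send(from=C, to=B, msg='final')): A:[pong,hello] B:[sync,ping,final] C:[ack,resp,err,tick] D:[start,stop,data]
After 15 (process(B)): A:[pong,hello] B:[ping,final] C:[ack,resp,err,tick] D:[start,stop,data]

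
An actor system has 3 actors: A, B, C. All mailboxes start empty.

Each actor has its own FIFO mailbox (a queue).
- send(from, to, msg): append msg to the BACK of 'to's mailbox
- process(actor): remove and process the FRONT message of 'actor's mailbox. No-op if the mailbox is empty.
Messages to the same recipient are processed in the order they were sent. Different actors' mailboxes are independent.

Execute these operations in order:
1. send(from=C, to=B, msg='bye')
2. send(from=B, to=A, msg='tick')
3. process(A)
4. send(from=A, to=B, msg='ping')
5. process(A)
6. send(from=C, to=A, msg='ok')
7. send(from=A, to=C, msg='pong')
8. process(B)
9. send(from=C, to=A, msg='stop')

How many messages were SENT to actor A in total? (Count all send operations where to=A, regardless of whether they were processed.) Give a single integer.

After 1 (send(from=C, to=B, msg='bye')): A:[] B:[bye] C:[]
After 2 (send(from=B, to=A, msg='tick')): A:[tick] B:[bye] C:[]
After 3 (process(A)): A:[] B:[bye] C:[]
After 4 (send(from=A, to=B, msg='ping')): A:[] B:[bye,ping] C:[]
After 5 (process(A)): A:[] B:[bye,ping] C:[]
After 6 (send(from=C, to=A, msg='ok')): A:[ok] B:[bye,ping] C:[]
After 7 (send(from=A, to=C, msg='pong')): A:[ok] B:[bye,ping] C:[pong]
After 8 (process(B)): A:[ok] B:[ping] C:[pong]
After 9 (send(from=C, to=A, msg='stop')): A:[ok,stop] B:[ping] C:[pong]

Answer: 3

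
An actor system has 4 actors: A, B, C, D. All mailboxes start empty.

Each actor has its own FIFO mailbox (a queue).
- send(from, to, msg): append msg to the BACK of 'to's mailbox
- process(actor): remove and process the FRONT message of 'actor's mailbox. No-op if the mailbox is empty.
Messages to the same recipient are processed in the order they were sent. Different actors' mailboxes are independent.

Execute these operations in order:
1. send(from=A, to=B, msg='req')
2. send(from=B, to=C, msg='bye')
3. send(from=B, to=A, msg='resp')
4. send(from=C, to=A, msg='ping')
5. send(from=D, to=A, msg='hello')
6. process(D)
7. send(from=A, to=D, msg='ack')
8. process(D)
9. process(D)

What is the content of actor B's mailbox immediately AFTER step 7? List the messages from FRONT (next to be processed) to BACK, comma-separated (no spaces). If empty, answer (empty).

After 1 (send(from=A, to=B, msg='req')): A:[] B:[req] C:[] D:[]
After 2 (send(from=B, to=C, msg='bye')): A:[] B:[req] C:[bye] D:[]
After 3 (send(from=B, to=A, msg='resp')): A:[resp] B:[req] C:[bye] D:[]
After 4 (send(from=C, to=A, msg='ping')): A:[resp,ping] B:[req] C:[bye] D:[]
After 5 (send(from=D, to=A, msg='hello')): A:[resp,ping,hello] B:[req] C:[bye] D:[]
After 6 (process(D)): A:[resp,ping,hello] B:[req] C:[bye] D:[]
After 7 (send(from=A, to=D, msg='ack')): A:[resp,ping,hello] B:[req] C:[bye] D:[ack]

req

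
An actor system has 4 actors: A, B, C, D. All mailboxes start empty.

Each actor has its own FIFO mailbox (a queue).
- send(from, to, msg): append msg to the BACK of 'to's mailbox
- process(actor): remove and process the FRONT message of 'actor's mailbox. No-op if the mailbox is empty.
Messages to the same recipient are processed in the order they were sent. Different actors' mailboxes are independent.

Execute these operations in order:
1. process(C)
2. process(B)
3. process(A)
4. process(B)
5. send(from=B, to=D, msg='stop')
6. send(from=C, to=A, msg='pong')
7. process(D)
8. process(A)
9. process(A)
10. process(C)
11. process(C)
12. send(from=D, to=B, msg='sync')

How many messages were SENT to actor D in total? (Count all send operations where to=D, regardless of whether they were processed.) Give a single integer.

Answer: 1

Derivation:
After 1 (process(C)): A:[] B:[] C:[] D:[]
After 2 (process(B)): A:[] B:[] C:[] D:[]
After 3 (process(A)): A:[] B:[] C:[] D:[]
After 4 (process(B)): A:[] B:[] C:[] D:[]
After 5 (send(from=B, to=D, msg='stop')): A:[] B:[] C:[] D:[stop]
After 6 (send(from=C, to=A, msg='pong')): A:[pong] B:[] C:[] D:[stop]
After 7 (process(D)): A:[pong] B:[] C:[] D:[]
After 8 (process(A)): A:[] B:[] C:[] D:[]
After 9 (process(A)): A:[] B:[] C:[] D:[]
After 10 (process(C)): A:[] B:[] C:[] D:[]
After 11 (process(C)): A:[] B:[] C:[] D:[]
After 12 (send(from=D, to=B, msg='sync')): A:[] B:[sync] C:[] D:[]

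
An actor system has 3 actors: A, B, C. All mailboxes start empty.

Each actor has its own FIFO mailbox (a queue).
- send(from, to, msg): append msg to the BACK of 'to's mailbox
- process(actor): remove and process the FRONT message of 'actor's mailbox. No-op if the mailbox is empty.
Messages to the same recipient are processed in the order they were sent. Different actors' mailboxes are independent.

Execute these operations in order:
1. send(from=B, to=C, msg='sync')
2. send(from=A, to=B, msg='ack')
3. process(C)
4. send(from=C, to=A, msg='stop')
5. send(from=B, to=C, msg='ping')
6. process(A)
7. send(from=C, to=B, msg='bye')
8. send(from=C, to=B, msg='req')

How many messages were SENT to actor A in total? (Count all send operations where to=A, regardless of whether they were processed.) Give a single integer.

After 1 (send(from=B, to=C, msg='sync')): A:[] B:[] C:[sync]
After 2 (send(from=A, to=B, msg='ack')): A:[] B:[ack] C:[sync]
After 3 (process(C)): A:[] B:[ack] C:[]
After 4 (send(from=C, to=A, msg='stop')): A:[stop] B:[ack] C:[]
After 5 (send(from=B, to=C, msg='ping')): A:[stop] B:[ack] C:[ping]
After 6 (process(A)): A:[] B:[ack] C:[ping]
After 7 (send(from=C, to=B, msg='bye')): A:[] B:[ack,bye] C:[ping]
After 8 (send(from=C, to=B, msg='req')): A:[] B:[ack,bye,req] C:[ping]

Answer: 1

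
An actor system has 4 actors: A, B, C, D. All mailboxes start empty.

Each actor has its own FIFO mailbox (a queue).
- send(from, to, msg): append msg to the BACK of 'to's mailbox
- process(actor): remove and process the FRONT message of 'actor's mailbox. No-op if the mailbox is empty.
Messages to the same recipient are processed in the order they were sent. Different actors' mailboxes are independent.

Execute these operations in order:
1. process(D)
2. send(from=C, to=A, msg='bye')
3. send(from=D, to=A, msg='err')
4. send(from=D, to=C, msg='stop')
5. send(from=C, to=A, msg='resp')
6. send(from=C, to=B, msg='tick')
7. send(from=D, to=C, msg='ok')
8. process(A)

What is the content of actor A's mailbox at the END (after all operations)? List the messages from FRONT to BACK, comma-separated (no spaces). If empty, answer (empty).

After 1 (process(D)): A:[] B:[] C:[] D:[]
After 2 (send(from=C, to=A, msg='bye')): A:[bye] B:[] C:[] D:[]
After 3 (send(from=D, to=A, msg='err')): A:[bye,err] B:[] C:[] D:[]
After 4 (send(from=D, to=C, msg='stop')): A:[bye,err] B:[] C:[stop] D:[]
After 5 (send(from=C, to=A, msg='resp')): A:[bye,err,resp] B:[] C:[stop] D:[]
After 6 (send(from=C, to=B, msg='tick')): A:[bye,err,resp] B:[tick] C:[stop] D:[]
After 7 (send(from=D, to=C, msg='ok')): A:[bye,err,resp] B:[tick] C:[stop,ok] D:[]
After 8 (process(A)): A:[err,resp] B:[tick] C:[stop,ok] D:[]

Answer: err,resp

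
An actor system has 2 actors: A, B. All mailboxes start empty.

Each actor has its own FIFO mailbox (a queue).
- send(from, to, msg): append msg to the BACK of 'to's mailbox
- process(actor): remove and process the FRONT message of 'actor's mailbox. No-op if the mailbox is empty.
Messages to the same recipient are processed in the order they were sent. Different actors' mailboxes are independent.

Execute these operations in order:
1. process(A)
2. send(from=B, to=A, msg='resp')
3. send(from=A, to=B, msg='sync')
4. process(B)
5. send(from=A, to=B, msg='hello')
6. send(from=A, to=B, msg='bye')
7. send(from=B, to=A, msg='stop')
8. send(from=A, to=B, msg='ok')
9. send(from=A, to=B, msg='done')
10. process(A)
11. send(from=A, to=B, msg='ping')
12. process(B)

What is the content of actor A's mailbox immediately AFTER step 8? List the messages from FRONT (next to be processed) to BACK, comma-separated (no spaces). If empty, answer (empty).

After 1 (process(A)): A:[] B:[]
After 2 (send(from=B, to=A, msg='resp')): A:[resp] B:[]
After 3 (send(from=A, to=B, msg='sync')): A:[resp] B:[sync]
After 4 (process(B)): A:[resp] B:[]
After 5 (send(from=A, to=B, msg='hello')): A:[resp] B:[hello]
After 6 (send(from=A, to=B, msg='bye')): A:[resp] B:[hello,bye]
After 7 (send(from=B, to=A, msg='stop')): A:[resp,stop] B:[hello,bye]
After 8 (send(from=A, to=B, msg='ok')): A:[resp,stop] B:[hello,bye,ok]

resp,stop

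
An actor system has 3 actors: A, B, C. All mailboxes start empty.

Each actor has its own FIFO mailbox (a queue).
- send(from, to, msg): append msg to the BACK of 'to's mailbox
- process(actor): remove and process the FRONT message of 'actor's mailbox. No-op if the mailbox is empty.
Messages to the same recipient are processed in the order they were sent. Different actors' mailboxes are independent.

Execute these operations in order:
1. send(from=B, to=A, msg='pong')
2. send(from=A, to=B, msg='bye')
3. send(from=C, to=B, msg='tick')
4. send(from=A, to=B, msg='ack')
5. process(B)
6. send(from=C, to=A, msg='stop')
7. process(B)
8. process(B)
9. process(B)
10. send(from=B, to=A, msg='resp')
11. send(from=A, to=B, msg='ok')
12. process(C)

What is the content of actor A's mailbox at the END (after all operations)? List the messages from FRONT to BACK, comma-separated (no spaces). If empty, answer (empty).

After 1 (send(from=B, to=A, msg='pong')): A:[pong] B:[] C:[]
After 2 (send(from=A, to=B, msg='bye')): A:[pong] B:[bye] C:[]
After 3 (send(from=C, to=B, msg='tick')): A:[pong] B:[bye,tick] C:[]
After 4 (send(from=A, to=B, msg='ack')): A:[pong] B:[bye,tick,ack] C:[]
After 5 (process(B)): A:[pong] B:[tick,ack] C:[]
After 6 (send(from=C, to=A, msg='stop')): A:[pong,stop] B:[tick,ack] C:[]
After 7 (process(B)): A:[pong,stop] B:[ack] C:[]
After 8 (process(B)): A:[pong,stop] B:[] C:[]
After 9 (process(B)): A:[pong,stop] B:[] C:[]
After 10 (send(from=B, to=A, msg='resp')): A:[pong,stop,resp] B:[] C:[]
After 11 (send(from=A, to=B, msg='ok')): A:[pong,stop,resp] B:[ok] C:[]
After 12 (process(C)): A:[pong,stop,resp] B:[ok] C:[]

Answer: pong,stop,resp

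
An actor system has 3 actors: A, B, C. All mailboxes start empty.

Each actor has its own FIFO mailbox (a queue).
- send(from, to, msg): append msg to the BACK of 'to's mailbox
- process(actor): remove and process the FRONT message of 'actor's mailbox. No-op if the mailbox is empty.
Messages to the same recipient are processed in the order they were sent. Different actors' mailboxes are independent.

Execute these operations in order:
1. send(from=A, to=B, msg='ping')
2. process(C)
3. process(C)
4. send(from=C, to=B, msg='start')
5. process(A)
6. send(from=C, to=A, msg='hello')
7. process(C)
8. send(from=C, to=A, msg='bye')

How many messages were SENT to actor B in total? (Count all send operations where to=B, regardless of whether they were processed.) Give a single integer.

After 1 (send(from=A, to=B, msg='ping')): A:[] B:[ping] C:[]
After 2 (process(C)): A:[] B:[ping] C:[]
After 3 (process(C)): A:[] B:[ping] C:[]
After 4 (send(from=C, to=B, msg='start')): A:[] B:[ping,start] C:[]
After 5 (process(A)): A:[] B:[ping,start] C:[]
After 6 (send(from=C, to=A, msg='hello')): A:[hello] B:[ping,start] C:[]
After 7 (process(C)): A:[hello] B:[ping,start] C:[]
After 8 (send(from=C, to=A, msg='bye')): A:[hello,bye] B:[ping,start] C:[]

Answer: 2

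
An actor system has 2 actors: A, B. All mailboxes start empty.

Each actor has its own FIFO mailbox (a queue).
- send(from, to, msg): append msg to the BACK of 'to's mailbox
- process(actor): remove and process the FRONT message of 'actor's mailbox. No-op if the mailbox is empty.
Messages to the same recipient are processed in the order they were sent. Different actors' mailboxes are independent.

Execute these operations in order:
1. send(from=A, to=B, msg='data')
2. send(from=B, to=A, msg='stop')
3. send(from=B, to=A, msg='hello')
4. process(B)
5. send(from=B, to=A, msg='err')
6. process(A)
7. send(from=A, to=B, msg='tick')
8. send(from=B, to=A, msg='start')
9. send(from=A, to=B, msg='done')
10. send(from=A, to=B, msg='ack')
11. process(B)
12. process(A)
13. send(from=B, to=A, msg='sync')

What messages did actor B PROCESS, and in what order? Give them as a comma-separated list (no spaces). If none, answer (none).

After 1 (send(from=A, to=B, msg='data')): A:[] B:[data]
After 2 (send(from=B, to=A, msg='stop')): A:[stop] B:[data]
After 3 (send(from=B, to=A, msg='hello')): A:[stop,hello] B:[data]
After 4 (process(B)): A:[stop,hello] B:[]
After 5 (send(from=B, to=A, msg='err')): A:[stop,hello,err] B:[]
After 6 (process(A)): A:[hello,err] B:[]
After 7 (send(from=A, to=B, msg='tick')): A:[hello,err] B:[tick]
After 8 (send(from=B, to=A, msg='start')): A:[hello,err,start] B:[tick]
After 9 (send(from=A, to=B, msg='done')): A:[hello,err,start] B:[tick,done]
After 10 (send(from=A, to=B, msg='ack')): A:[hello,err,start] B:[tick,done,ack]
After 11 (process(B)): A:[hello,err,start] B:[done,ack]
After 12 (process(A)): A:[err,start] B:[done,ack]
After 13 (send(from=B, to=A, msg='sync')): A:[err,start,sync] B:[done,ack]

Answer: data,tick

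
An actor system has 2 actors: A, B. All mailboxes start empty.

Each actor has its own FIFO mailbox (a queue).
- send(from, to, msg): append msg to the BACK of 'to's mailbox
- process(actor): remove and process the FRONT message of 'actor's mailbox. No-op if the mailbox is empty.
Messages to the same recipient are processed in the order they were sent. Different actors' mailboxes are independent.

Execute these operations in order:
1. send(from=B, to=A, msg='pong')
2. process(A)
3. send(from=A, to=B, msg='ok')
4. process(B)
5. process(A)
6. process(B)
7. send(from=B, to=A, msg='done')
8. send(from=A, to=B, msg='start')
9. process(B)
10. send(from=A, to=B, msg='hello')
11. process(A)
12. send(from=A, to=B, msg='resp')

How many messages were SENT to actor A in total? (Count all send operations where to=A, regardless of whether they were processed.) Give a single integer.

Answer: 2

Derivation:
After 1 (send(from=B, to=A, msg='pong')): A:[pong] B:[]
After 2 (process(A)): A:[] B:[]
After 3 (send(from=A, to=B, msg='ok')): A:[] B:[ok]
After 4 (process(B)): A:[] B:[]
After 5 (process(A)): A:[] B:[]
After 6 (process(B)): A:[] B:[]
After 7 (send(from=B, to=A, msg='done')): A:[done] B:[]
After 8 (send(from=A, to=B, msg='start')): A:[done] B:[start]
After 9 (process(B)): A:[done] B:[]
After 10 (send(from=A, to=B, msg='hello')): A:[done] B:[hello]
After 11 (process(A)): A:[] B:[hello]
After 12 (send(from=A, to=B, msg='resp')): A:[] B:[hello,resp]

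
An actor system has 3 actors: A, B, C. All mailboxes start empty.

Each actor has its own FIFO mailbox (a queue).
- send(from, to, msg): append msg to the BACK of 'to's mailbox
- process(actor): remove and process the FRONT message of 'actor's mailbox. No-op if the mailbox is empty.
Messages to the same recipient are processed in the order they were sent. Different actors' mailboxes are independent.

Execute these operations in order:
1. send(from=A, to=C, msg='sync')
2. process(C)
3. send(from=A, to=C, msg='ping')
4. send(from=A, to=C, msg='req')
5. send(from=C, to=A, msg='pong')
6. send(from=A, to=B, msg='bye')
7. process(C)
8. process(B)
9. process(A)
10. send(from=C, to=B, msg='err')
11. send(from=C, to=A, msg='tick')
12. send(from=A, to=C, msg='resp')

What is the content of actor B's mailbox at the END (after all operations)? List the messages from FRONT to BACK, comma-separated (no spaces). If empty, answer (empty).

After 1 (send(from=A, to=C, msg='sync')): A:[] B:[] C:[sync]
After 2 (process(C)): A:[] B:[] C:[]
After 3 (send(from=A, to=C, msg='ping')): A:[] B:[] C:[ping]
After 4 (send(from=A, to=C, msg='req')): A:[] B:[] C:[ping,req]
After 5 (send(from=C, to=A, msg='pong')): A:[pong] B:[] C:[ping,req]
After 6 (send(from=A, to=B, msg='bye')): A:[pong] B:[bye] C:[ping,req]
After 7 (process(C)): A:[pong] B:[bye] C:[req]
After 8 (process(B)): A:[pong] B:[] C:[req]
After 9 (process(A)): A:[] B:[] C:[req]
After 10 (send(from=C, to=B, msg='err')): A:[] B:[err] C:[req]
After 11 (send(from=C, to=A, msg='tick')): A:[tick] B:[err] C:[req]
After 12 (send(from=A, to=C, msg='resp')): A:[tick] B:[err] C:[req,resp]

Answer: err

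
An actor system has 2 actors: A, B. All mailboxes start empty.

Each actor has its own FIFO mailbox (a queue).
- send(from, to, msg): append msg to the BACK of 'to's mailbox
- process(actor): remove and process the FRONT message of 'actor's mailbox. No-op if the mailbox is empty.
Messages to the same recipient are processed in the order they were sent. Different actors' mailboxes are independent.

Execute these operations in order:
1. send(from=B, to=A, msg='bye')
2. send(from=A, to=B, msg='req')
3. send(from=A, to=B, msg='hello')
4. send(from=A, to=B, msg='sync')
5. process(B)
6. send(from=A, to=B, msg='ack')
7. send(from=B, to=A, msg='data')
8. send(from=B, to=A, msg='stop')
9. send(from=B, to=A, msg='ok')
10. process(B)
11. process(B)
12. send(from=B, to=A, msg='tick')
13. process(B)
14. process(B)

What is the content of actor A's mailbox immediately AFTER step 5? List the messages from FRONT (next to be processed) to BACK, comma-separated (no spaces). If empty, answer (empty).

After 1 (send(from=B, to=A, msg='bye')): A:[bye] B:[]
After 2 (send(from=A, to=B, msg='req')): A:[bye] B:[req]
After 3 (send(from=A, to=B, msg='hello')): A:[bye] B:[req,hello]
After 4 (send(from=A, to=B, msg='sync')): A:[bye] B:[req,hello,sync]
After 5 (process(B)): A:[bye] B:[hello,sync]

bye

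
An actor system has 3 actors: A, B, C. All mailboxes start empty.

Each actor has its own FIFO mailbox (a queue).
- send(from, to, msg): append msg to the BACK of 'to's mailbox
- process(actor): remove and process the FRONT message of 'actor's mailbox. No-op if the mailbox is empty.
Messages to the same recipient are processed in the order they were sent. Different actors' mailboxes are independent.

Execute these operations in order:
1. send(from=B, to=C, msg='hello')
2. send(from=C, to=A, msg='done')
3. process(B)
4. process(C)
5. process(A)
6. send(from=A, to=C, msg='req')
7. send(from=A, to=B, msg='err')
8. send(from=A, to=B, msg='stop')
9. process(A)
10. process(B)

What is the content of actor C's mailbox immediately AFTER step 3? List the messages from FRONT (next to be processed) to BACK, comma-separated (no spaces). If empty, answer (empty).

After 1 (send(from=B, to=C, msg='hello')): A:[] B:[] C:[hello]
After 2 (send(from=C, to=A, msg='done')): A:[done] B:[] C:[hello]
After 3 (process(B)): A:[done] B:[] C:[hello]

hello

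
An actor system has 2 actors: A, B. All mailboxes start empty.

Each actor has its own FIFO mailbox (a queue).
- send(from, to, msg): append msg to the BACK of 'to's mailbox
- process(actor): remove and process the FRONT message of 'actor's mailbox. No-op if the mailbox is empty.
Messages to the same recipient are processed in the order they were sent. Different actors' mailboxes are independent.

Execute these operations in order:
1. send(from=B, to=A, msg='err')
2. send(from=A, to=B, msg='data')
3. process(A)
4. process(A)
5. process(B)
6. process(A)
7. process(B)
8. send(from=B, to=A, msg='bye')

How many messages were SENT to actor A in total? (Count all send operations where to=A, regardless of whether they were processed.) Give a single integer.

After 1 (send(from=B, to=A, msg='err')): A:[err] B:[]
After 2 (send(from=A, to=B, msg='data')): A:[err] B:[data]
After 3 (process(A)): A:[] B:[data]
After 4 (process(A)): A:[] B:[data]
After 5 (process(B)): A:[] B:[]
After 6 (process(A)): A:[] B:[]
After 7 (process(B)): A:[] B:[]
After 8 (send(from=B, to=A, msg='bye')): A:[bye] B:[]

Answer: 2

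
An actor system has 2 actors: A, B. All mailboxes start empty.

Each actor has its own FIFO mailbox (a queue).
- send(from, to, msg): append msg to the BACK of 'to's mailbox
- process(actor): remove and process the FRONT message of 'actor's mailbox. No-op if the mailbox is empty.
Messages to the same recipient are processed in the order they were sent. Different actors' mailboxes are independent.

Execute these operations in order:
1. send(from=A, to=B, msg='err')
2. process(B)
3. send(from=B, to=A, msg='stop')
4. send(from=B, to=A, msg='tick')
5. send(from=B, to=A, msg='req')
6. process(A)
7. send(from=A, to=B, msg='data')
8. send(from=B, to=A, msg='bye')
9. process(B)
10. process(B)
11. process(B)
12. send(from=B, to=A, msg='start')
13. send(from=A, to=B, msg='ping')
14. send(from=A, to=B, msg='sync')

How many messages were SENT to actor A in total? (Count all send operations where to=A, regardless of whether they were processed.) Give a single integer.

After 1 (send(from=A, to=B, msg='err')): A:[] B:[err]
After 2 (process(B)): A:[] B:[]
After 3 (send(from=B, to=A, msg='stop')): A:[stop] B:[]
After 4 (send(from=B, to=A, msg='tick')): A:[stop,tick] B:[]
After 5 (send(from=B, to=A, msg='req')): A:[stop,tick,req] B:[]
After 6 (process(A)): A:[tick,req] B:[]
After 7 (send(from=A, to=B, msg='data')): A:[tick,req] B:[data]
After 8 (send(from=B, to=A, msg='bye')): A:[tick,req,bye] B:[data]
After 9 (process(B)): A:[tick,req,bye] B:[]
After 10 (process(B)): A:[tick,req,bye] B:[]
After 11 (process(B)): A:[tick,req,bye] B:[]
After 12 (send(from=B, to=A, msg='start')): A:[tick,req,bye,start] B:[]
After 13 (send(from=A, to=B, msg='ping')): A:[tick,req,bye,start] B:[ping]
After 14 (send(from=A, to=B, msg='sync')): A:[tick,req,bye,start] B:[ping,sync]

Answer: 5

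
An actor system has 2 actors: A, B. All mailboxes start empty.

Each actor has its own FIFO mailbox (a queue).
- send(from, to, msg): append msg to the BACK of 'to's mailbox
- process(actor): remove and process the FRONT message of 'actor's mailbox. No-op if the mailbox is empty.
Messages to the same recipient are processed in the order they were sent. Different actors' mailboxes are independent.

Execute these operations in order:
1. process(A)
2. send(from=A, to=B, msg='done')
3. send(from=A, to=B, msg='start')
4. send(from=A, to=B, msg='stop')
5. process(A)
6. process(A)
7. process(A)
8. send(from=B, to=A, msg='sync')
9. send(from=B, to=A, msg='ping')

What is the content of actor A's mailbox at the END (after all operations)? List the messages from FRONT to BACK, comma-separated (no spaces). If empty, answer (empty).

After 1 (process(A)): A:[] B:[]
After 2 (send(from=A, to=B, msg='done')): A:[] B:[done]
After 3 (send(from=A, to=B, msg='start')): A:[] B:[done,start]
After 4 (send(from=A, to=B, msg='stop')): A:[] B:[done,start,stop]
After 5 (process(A)): A:[] B:[done,start,stop]
After 6 (process(A)): A:[] B:[done,start,stop]
After 7 (process(A)): A:[] B:[done,start,stop]
After 8 (send(from=B, to=A, msg='sync')): A:[sync] B:[done,start,stop]
After 9 (send(from=B, to=A, msg='ping')): A:[sync,ping] B:[done,start,stop]

Answer: sync,ping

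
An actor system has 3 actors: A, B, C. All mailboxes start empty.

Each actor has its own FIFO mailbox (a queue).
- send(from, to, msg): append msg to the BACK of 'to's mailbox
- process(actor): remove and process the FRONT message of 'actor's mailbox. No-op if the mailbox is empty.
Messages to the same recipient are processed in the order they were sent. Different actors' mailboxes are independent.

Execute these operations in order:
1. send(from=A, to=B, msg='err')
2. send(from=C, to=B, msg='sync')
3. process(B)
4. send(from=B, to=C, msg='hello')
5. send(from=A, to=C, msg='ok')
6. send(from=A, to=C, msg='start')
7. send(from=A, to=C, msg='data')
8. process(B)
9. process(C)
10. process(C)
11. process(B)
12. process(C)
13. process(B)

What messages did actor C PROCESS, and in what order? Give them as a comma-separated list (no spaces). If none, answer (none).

Answer: hello,ok,start

Derivation:
After 1 (send(from=A, to=B, msg='err')): A:[] B:[err] C:[]
After 2 (send(from=C, to=B, msg='sync')): A:[] B:[err,sync] C:[]
After 3 (process(B)): A:[] B:[sync] C:[]
After 4 (send(from=B, to=C, msg='hello')): A:[] B:[sync] C:[hello]
After 5 (send(from=A, to=C, msg='ok')): A:[] B:[sync] C:[hello,ok]
After 6 (send(from=A, to=C, msg='start')): A:[] B:[sync] C:[hello,ok,start]
After 7 (send(from=A, to=C, msg='data')): A:[] B:[sync] C:[hello,ok,start,data]
After 8 (process(B)): A:[] B:[] C:[hello,ok,start,data]
After 9 (process(C)): A:[] B:[] C:[ok,start,data]
After 10 (process(C)): A:[] B:[] C:[start,data]
After 11 (process(B)): A:[] B:[] C:[start,data]
After 12 (process(C)): A:[] B:[] C:[data]
After 13 (process(B)): A:[] B:[] C:[data]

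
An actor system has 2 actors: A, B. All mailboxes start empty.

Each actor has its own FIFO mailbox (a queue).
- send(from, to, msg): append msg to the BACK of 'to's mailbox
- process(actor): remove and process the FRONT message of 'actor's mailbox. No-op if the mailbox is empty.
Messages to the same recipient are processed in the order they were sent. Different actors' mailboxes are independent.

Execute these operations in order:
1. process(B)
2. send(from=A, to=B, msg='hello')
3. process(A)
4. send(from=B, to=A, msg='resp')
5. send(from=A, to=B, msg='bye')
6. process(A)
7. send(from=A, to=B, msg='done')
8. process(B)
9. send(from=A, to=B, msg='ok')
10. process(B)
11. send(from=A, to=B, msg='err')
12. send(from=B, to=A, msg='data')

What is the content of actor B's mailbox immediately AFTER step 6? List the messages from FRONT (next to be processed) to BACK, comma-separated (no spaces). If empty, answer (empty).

After 1 (process(B)): A:[] B:[]
After 2 (send(from=A, to=B, msg='hello')): A:[] B:[hello]
After 3 (process(A)): A:[] B:[hello]
After 4 (send(from=B, to=A, msg='resp')): A:[resp] B:[hello]
After 5 (send(from=A, to=B, msg='bye')): A:[resp] B:[hello,bye]
After 6 (process(A)): A:[] B:[hello,bye]

hello,bye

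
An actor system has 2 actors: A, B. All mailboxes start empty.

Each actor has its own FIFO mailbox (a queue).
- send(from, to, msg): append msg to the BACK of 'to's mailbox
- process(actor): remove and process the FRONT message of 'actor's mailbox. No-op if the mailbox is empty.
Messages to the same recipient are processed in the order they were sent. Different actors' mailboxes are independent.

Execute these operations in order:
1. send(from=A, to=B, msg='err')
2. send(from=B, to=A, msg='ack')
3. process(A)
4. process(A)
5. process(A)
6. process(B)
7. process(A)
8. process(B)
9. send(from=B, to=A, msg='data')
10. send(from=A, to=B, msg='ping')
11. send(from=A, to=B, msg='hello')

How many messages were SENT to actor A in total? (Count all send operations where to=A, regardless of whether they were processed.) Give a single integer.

Answer: 2

Derivation:
After 1 (send(from=A, to=B, msg='err')): A:[] B:[err]
After 2 (send(from=B, to=A, msg='ack')): A:[ack] B:[err]
After 3 (process(A)): A:[] B:[err]
After 4 (process(A)): A:[] B:[err]
After 5 (process(A)): A:[] B:[err]
After 6 (process(B)): A:[] B:[]
After 7 (process(A)): A:[] B:[]
After 8 (process(B)): A:[] B:[]
After 9 (send(from=B, to=A, msg='data')): A:[data] B:[]
After 10 (send(from=A, to=B, msg='ping')): A:[data] B:[ping]
After 11 (send(from=A, to=B, msg='hello')): A:[data] B:[ping,hello]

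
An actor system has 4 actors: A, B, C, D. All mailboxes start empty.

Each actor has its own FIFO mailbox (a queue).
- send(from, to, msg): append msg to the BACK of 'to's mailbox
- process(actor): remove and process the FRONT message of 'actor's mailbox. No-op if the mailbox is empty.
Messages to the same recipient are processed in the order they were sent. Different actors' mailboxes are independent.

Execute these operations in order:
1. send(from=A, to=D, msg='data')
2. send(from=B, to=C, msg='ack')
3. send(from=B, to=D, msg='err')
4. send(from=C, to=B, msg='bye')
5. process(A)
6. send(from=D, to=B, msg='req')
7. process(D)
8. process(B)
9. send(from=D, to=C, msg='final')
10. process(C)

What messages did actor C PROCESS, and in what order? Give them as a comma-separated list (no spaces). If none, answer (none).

After 1 (send(from=A, to=D, msg='data')): A:[] B:[] C:[] D:[data]
After 2 (send(from=B, to=C, msg='ack')): A:[] B:[] C:[ack] D:[data]
After 3 (send(from=B, to=D, msg='err')): A:[] B:[] C:[ack] D:[data,err]
After 4 (send(from=C, to=B, msg='bye')): A:[] B:[bye] C:[ack] D:[data,err]
After 5 (process(A)): A:[] B:[bye] C:[ack] D:[data,err]
After 6 (send(from=D, to=B, msg='req')): A:[] B:[bye,req] C:[ack] D:[data,err]
After 7 (process(D)): A:[] B:[bye,req] C:[ack] D:[err]
After 8 (process(B)): A:[] B:[req] C:[ack] D:[err]
After 9 (send(from=D, to=C, msg='final')): A:[] B:[req] C:[ack,final] D:[err]
After 10 (process(C)): A:[] B:[req] C:[final] D:[err]

Answer: ack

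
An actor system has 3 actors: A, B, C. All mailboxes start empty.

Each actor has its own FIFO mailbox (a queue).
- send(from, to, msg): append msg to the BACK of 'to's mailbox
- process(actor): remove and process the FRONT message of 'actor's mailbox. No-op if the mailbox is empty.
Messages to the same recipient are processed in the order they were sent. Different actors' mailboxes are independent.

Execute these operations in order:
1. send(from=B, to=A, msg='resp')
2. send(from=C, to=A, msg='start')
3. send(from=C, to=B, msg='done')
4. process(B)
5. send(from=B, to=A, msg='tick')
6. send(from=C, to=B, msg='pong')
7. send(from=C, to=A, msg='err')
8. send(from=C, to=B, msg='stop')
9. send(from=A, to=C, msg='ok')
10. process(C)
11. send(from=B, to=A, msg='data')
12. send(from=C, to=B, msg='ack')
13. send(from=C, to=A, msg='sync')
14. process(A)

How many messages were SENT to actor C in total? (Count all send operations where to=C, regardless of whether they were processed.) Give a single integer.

Answer: 1

Derivation:
After 1 (send(from=B, to=A, msg='resp')): A:[resp] B:[] C:[]
After 2 (send(from=C, to=A, msg='start')): A:[resp,start] B:[] C:[]
After 3 (send(from=C, to=B, msg='done')): A:[resp,start] B:[done] C:[]
After 4 (process(B)): A:[resp,start] B:[] C:[]
After 5 (send(from=B, to=A, msg='tick')): A:[resp,start,tick] B:[] C:[]
After 6 (send(from=C, to=B, msg='pong')): A:[resp,start,tick] B:[pong] C:[]
After 7 (send(from=C, to=A, msg='err')): A:[resp,start,tick,err] B:[pong] C:[]
After 8 (send(from=C, to=B, msg='stop')): A:[resp,start,tick,err] B:[pong,stop] C:[]
After 9 (send(from=A, to=C, msg='ok')): A:[resp,start,tick,err] B:[pong,stop] C:[ok]
After 10 (process(C)): A:[resp,start,tick,err] B:[pong,stop] C:[]
After 11 (send(from=B, to=A, msg='data')): A:[resp,start,tick,err,data] B:[pong,stop] C:[]
After 12 (send(from=C, to=B, msg='ack')): A:[resp,start,tick,err,data] B:[pong,stop,ack] C:[]
After 13 (send(from=C, to=A, msg='sync')): A:[resp,start,tick,err,data,sync] B:[pong,stop,ack] C:[]
After 14 (process(A)): A:[start,tick,err,data,sync] B:[pong,stop,ack] C:[]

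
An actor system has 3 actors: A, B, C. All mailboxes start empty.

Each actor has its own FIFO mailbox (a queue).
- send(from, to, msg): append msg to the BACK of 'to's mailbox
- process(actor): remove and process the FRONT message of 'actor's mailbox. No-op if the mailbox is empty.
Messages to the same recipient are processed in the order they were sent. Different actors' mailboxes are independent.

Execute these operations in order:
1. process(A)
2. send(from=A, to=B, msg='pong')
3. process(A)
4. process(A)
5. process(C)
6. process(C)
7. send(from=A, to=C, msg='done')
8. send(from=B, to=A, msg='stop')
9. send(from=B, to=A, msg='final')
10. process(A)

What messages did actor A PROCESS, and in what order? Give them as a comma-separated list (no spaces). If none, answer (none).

Answer: stop

Derivation:
After 1 (process(A)): A:[] B:[] C:[]
After 2 (send(from=A, to=B, msg='pong')): A:[] B:[pong] C:[]
After 3 (process(A)): A:[] B:[pong] C:[]
After 4 (process(A)): A:[] B:[pong] C:[]
After 5 (process(C)): A:[] B:[pong] C:[]
After 6 (process(C)): A:[] B:[pong] C:[]
After 7 (send(from=A, to=C, msg='done')): A:[] B:[pong] C:[done]
After 8 (send(from=B, to=A, msg='stop')): A:[stop] B:[pong] C:[done]
After 9 (send(from=B, to=A, msg='final')): A:[stop,final] B:[pong] C:[done]
After 10 (process(A)): A:[final] B:[pong] C:[done]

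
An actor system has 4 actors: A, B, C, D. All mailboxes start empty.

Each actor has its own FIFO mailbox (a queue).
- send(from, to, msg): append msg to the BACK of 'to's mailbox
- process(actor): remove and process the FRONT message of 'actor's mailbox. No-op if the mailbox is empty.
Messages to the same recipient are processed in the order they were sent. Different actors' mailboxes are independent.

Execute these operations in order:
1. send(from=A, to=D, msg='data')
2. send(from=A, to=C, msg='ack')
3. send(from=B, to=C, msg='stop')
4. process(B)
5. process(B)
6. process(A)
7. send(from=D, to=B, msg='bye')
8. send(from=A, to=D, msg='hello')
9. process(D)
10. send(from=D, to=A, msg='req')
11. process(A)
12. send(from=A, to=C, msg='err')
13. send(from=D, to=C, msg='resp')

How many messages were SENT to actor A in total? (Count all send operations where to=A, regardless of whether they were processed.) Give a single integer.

Answer: 1

Derivation:
After 1 (send(from=A, to=D, msg='data')): A:[] B:[] C:[] D:[data]
After 2 (send(from=A, to=C, msg='ack')): A:[] B:[] C:[ack] D:[data]
After 3 (send(from=B, to=C, msg='stop')): A:[] B:[] C:[ack,stop] D:[data]
After 4 (process(B)): A:[] B:[] C:[ack,stop] D:[data]
After 5 (process(B)): A:[] B:[] C:[ack,stop] D:[data]
After 6 (process(A)): A:[] B:[] C:[ack,stop] D:[data]
After 7 (send(from=D, to=B, msg='bye')): A:[] B:[bye] C:[ack,stop] D:[data]
After 8 (send(from=A, to=D, msg='hello')): A:[] B:[bye] C:[ack,stop] D:[data,hello]
After 9 (process(D)): A:[] B:[bye] C:[ack,stop] D:[hello]
After 10 (send(from=D, to=A, msg='req')): A:[req] B:[bye] C:[ack,stop] D:[hello]
After 11 (process(A)): A:[] B:[bye] C:[ack,stop] D:[hello]
After 12 (send(from=A, to=C, msg='err')): A:[] B:[bye] C:[ack,stop,err] D:[hello]
After 13 (send(from=D, to=C, msg='resp')): A:[] B:[bye] C:[ack,stop,err,resp] D:[hello]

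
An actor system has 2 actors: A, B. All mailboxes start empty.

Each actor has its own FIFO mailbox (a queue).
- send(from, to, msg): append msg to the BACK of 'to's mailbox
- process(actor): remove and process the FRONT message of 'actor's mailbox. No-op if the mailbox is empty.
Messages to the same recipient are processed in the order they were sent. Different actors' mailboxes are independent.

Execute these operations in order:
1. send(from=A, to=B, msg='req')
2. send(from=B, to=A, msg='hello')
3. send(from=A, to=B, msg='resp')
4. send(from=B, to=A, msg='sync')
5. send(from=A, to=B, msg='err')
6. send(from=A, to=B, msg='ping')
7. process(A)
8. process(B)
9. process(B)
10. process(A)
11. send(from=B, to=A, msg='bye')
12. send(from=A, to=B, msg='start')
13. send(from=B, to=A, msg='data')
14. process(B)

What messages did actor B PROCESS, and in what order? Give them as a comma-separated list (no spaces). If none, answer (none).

Answer: req,resp,err

Derivation:
After 1 (send(from=A, to=B, msg='req')): A:[] B:[req]
After 2 (send(from=B, to=A, msg='hello')): A:[hello] B:[req]
After 3 (send(from=A, to=B, msg='resp')): A:[hello] B:[req,resp]
After 4 (send(from=B, to=A, msg='sync')): A:[hello,sync] B:[req,resp]
After 5 (send(from=A, to=B, msg='err')): A:[hello,sync] B:[req,resp,err]
After 6 (send(from=A, to=B, msg='ping')): A:[hello,sync] B:[req,resp,err,ping]
After 7 (process(A)): A:[sync] B:[req,resp,err,ping]
After 8 (process(B)): A:[sync] B:[resp,err,ping]
After 9 (process(B)): A:[sync] B:[err,ping]
After 10 (process(A)): A:[] B:[err,ping]
After 11 (send(from=B, to=A, msg='bye')): A:[bye] B:[err,ping]
After 12 (send(from=A, to=B, msg='start')): A:[bye] B:[err,ping,start]
After 13 (send(from=B, to=A, msg='data')): A:[bye,data] B:[err,ping,start]
After 14 (process(B)): A:[bye,data] B:[ping,start]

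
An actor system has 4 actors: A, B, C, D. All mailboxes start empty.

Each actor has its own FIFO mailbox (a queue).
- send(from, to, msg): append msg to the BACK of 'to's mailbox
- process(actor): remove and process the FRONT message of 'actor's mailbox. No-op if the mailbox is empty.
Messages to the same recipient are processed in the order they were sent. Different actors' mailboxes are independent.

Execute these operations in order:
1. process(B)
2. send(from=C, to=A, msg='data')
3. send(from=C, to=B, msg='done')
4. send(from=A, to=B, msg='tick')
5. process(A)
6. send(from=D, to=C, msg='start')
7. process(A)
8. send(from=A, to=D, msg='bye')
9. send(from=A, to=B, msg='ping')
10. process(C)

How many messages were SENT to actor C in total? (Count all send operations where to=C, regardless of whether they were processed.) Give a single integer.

Answer: 1

Derivation:
After 1 (process(B)): A:[] B:[] C:[] D:[]
After 2 (send(from=C, to=A, msg='data')): A:[data] B:[] C:[] D:[]
After 3 (send(from=C, to=B, msg='done')): A:[data] B:[done] C:[] D:[]
After 4 (send(from=A, to=B, msg='tick')): A:[data] B:[done,tick] C:[] D:[]
After 5 (process(A)): A:[] B:[done,tick] C:[] D:[]
After 6 (send(from=D, to=C, msg='start')): A:[] B:[done,tick] C:[start] D:[]
After 7 (process(A)): A:[] B:[done,tick] C:[start] D:[]
After 8 (send(from=A, to=D, msg='bye')): A:[] B:[done,tick] C:[start] D:[bye]
After 9 (send(from=A, to=B, msg='ping')): A:[] B:[done,tick,ping] C:[start] D:[bye]
After 10 (process(C)): A:[] B:[done,tick,ping] C:[] D:[bye]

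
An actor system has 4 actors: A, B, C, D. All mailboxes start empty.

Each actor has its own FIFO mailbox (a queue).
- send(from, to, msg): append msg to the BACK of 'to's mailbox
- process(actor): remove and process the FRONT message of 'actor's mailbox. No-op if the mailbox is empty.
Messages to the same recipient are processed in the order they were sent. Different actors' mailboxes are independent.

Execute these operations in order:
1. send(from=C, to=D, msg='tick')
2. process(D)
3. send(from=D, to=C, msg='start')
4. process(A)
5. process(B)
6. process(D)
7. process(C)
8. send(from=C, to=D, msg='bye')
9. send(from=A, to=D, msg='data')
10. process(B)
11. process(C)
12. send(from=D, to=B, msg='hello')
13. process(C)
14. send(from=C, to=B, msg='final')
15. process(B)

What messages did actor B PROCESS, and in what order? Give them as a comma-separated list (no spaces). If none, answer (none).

Answer: hello

Derivation:
After 1 (send(from=C, to=D, msg='tick')): A:[] B:[] C:[] D:[tick]
After 2 (process(D)): A:[] B:[] C:[] D:[]
After 3 (send(from=D, to=C, msg='start')): A:[] B:[] C:[start] D:[]
After 4 (process(A)): A:[] B:[] C:[start] D:[]
After 5 (process(B)): A:[] B:[] C:[start] D:[]
After 6 (process(D)): A:[] B:[] C:[start] D:[]
After 7 (process(C)): A:[] B:[] C:[] D:[]
After 8 (send(from=C, to=D, msg='bye')): A:[] B:[] C:[] D:[bye]
After 9 (send(from=A, to=D, msg='data')): A:[] B:[] C:[] D:[bye,data]
After 10 (process(B)): A:[] B:[] C:[] D:[bye,data]
After 11 (process(C)): A:[] B:[] C:[] D:[bye,data]
After 12 (send(from=D, to=B, msg='hello')): A:[] B:[hello] C:[] D:[bye,data]
After 13 (process(C)): A:[] B:[hello] C:[] D:[bye,data]
After 14 (send(from=C, to=B, msg='final')): A:[] B:[hello,final] C:[] D:[bye,data]
After 15 (process(B)): A:[] B:[final] C:[] D:[bye,data]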